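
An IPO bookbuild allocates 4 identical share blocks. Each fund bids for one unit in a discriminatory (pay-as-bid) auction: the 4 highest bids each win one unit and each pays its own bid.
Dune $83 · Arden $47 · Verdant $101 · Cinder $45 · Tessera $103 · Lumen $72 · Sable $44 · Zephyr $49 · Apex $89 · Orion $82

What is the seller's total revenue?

Sorting: 103 (Tessera), 101 (Verdant), 89 (Apex), 83 (Dune), 82 (Orion), 72 (Lumen), …
Top 4: Tessera, Verdant, Apex, Dune.
Total revenue = 103 + 101 + 89 + 83 = $376.

Total revenue: $376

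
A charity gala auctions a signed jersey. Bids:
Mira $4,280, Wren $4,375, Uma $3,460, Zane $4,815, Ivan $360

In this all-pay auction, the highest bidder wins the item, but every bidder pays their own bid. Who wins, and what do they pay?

Zane pays $4,815

Sorting bids: 4,815 (Zane) > 4,375 (Wren) > 4,280 (Mira) > 3,460 (Uma) > 360 (Ivan)
Zane wins with the top bid; all bids are sunk regardless.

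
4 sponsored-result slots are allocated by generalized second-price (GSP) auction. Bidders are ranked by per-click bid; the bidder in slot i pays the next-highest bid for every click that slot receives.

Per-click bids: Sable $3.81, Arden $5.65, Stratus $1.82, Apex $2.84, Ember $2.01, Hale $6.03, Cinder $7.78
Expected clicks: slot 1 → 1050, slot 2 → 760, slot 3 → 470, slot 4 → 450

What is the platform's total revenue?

Total revenue: $13694.20

Sorting advertisers: $7.78 (Cinder) > $6.03 (Hale) > $5.65 (Arden) > $3.81 (Sable) > $2.84 (Apex) > …
Slot 1: Cinder pays $6.03 × 1050 = $6331.50
Slot 2: Hale pays $5.65 × 760 = $4294.00
Slot 3: Arden pays $3.81 × 470 = $1790.70
Slot 4: Sable pays $2.84 × 450 = $1278.00
Total = $13694.20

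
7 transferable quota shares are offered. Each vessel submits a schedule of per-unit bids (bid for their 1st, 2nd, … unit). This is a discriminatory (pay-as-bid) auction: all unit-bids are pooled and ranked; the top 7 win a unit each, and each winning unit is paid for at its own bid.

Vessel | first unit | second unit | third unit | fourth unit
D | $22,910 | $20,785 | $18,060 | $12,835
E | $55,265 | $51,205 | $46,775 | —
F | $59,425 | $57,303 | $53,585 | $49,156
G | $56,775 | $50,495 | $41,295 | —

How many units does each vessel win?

Merging the schedules and taking the best 7: 59,425 (F-1), 57,303 (F-2), 56,775 (G-1), 55,265 (E-1), 53,585 (F-3), 51,205 (E-2), 50,495 (G-2)
Next rejected bid: $49,156 (not a price — pay-as-bid).
Allocation: E 2, F 3, G 2.

E 2, F 3, G 2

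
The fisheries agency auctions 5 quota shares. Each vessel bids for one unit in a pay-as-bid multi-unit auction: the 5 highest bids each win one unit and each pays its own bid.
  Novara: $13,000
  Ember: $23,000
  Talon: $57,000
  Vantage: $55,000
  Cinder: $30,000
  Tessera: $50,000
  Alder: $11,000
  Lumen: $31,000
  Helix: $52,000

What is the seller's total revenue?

Total revenue: $245,000

Ordering the bids: 57,000 (Talon), 55,000 (Vantage), 52,000 (Helix), 50,000 (Tessera), 31,000 (Lumen), 30,000 (Cinder), 23,000 (Ember), …
Top 5: Talon, Vantage, Helix, Tessera, Lumen.
Total revenue = 57,000 + 55,000 + 52,000 + 50,000 + 31,000 = $245,000.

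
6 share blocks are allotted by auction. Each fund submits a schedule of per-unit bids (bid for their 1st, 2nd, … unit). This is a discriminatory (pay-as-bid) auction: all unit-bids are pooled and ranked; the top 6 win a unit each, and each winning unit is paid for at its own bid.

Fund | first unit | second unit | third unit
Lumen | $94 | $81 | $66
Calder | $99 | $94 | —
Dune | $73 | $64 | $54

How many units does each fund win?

Merging the schedules and taking the best 6: 99 (Calder-1), 94 (Lumen-1), 94 (Calder-2), 81 (Lumen-2), 73 (Dune-1), 66 (Lumen-3)
Next rejected bid: $64 (not a price — pay-as-bid).
Allocation: Calder 2, Dune 1, Lumen 3.

Calder 2, Dune 1, Lumen 3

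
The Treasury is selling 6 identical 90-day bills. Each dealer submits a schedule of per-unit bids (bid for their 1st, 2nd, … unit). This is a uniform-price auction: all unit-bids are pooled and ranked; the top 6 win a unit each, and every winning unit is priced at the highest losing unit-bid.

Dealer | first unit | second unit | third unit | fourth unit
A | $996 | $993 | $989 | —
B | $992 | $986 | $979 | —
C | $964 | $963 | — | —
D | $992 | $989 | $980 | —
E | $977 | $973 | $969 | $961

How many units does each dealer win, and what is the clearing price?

All unit-bids, highest first — top 6: 996 (A-1), 993 (A-2), 992 (B-1), 992 (D-1), 989 (A-3), 989 (D-2)
The (k+1)-th unit-bid is $986.
Allocation: A 3, B 1, D 2.

A 3, B 1, D 2; clearing price $986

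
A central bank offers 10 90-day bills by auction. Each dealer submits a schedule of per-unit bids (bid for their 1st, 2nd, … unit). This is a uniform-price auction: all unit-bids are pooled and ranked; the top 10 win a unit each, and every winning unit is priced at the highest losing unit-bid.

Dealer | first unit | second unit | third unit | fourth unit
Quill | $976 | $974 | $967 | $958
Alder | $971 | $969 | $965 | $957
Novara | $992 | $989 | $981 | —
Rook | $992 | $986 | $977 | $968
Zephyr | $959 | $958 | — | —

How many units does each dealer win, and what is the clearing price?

Merging the schedules and taking the best 10: 992 (Novara-1), 992 (Rook-1), 989 (Novara-2), 986 (Rook-2), 981 (Novara-3), 977 (Rook-3), 976 (Quill-1), 974 (Quill-2), 971 (Alder-1), 969 (Alder-2)
First bid not allocated: $968.
Allocation: Alder 2, Novara 3, Quill 2, Rook 3.

Alder 2, Novara 3, Quill 2, Rook 3; clearing price $968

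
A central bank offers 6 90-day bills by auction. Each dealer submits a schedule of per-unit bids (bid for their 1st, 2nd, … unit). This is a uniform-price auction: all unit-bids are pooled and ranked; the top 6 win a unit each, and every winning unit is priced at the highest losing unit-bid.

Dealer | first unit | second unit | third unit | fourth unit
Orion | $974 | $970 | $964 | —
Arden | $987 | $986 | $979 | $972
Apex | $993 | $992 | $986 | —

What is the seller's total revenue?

Pooled unit-bids ranked (top 6): 993 (Apex-1), 992 (Apex-2), 987 (Arden-1), 986 (Arden-2), 986 (Apex-3), 979 (Arden-3)
First bid not allocated: $974.
Allocation: Apex 3, Arden 3. Every unit priced at $974.
Revenue = 6 × 974 = $5,844.

Total revenue: $5,844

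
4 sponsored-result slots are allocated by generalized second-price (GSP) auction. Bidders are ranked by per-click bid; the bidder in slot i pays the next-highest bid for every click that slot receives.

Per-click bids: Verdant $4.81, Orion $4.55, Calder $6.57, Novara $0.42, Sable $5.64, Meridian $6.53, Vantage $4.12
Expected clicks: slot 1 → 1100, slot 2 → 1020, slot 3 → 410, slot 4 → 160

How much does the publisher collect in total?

Ranked by bid: $6.57 (Calder) > $6.53 (Meridian) > $5.64 (Sable) > $4.81 (Verdant) > $4.55 (Orion) > …
Slot 1: Calder pays $6.53 × 1100 = $7183.00
Slot 2: Meridian pays $5.64 × 1020 = $5752.80
Slot 3: Sable pays $4.81 × 410 = $1972.10
Slot 4: Verdant pays $4.55 × 160 = $728.00
Total = $15635.90

Total revenue: $15635.90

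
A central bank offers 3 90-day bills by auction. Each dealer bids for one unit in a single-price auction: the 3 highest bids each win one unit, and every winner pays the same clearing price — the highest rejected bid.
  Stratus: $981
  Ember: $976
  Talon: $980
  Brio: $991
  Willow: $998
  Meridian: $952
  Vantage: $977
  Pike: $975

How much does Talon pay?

Talon pays $0

Bids ranked high→low: 998 (Willow), 991 (Brio), 981 (Stratus), 980 (Talon), 977 (Vantage), …
Winners (3 units): Willow, Brio, Stratus.
First losing bid is Talon's $980, which sets the uniform price.
Talon does not win → pays $0.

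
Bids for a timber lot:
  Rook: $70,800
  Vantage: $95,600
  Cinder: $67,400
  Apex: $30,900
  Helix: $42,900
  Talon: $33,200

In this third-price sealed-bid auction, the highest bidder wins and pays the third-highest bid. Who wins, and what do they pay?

Vantage pays $67,400

Sorting bids: 95,600 (Vantage) > 70,800 (Rook) > 67,400 (Cinder) > 42,900 (Helix) > 33,200 (Talon) > 30,900 (Apex)
Vantage wins; payment is bid #3 in the ranking = $67,400.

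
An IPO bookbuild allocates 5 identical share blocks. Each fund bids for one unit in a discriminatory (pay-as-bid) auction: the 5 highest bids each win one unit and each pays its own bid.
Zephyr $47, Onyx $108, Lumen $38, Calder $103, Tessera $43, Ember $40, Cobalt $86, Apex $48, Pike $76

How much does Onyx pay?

Ordering the bids: 108 (Onyx), 103 (Calder), 86 (Cobalt), 76 (Pike), 48 (Apex), 47 (Zephyr), 43 (Tessera), …
The 5 highest are Onyx, Calder, Cobalt, Pike, Apex.
Onyx wins → own bid $108.

Onyx pays $108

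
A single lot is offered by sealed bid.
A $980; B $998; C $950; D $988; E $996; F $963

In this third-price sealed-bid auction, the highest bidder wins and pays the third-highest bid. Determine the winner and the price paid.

Bids ranked: 998 (B) > 996 (E) > 988 (D) > 980 (A) > 963 (F) > 950 (C)
B is highest; pays the third-highest bid, $988.

B pays $988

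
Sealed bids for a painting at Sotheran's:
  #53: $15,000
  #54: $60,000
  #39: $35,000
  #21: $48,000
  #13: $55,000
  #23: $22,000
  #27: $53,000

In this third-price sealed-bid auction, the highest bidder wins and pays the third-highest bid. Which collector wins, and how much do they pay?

Bids in order: 60,000 (#54) > 55,000 (#13) > 53,000 (#27) > 48,000 (#21) > 35,000 (#39) > 22,000 (#23) > …
#54 is highest; pays the third-highest bid, $53,000.

#54 pays $53,000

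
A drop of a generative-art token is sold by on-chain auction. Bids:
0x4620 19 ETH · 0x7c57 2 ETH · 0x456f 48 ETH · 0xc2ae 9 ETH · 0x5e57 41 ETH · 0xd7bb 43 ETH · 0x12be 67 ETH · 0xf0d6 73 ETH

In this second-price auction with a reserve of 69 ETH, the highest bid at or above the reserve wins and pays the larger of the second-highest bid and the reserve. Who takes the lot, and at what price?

Rule: the highest bid at or above the reserve wins and pays the larger of the second-highest bid and the reserve.
Bids ranked: 73 (0xf0d6) > 67 (0x12be) > 48 (0x456f) > 43 (0xd7bb) > 41 (0x5e57) > 19 (0x4620) > …
0xf0d6 has the top bid at or above the reserve (73 ETH).
max(second-highest 67 ETH, reserve 69 ETH) = 69 ETH.

0xf0d6 pays 69 ETH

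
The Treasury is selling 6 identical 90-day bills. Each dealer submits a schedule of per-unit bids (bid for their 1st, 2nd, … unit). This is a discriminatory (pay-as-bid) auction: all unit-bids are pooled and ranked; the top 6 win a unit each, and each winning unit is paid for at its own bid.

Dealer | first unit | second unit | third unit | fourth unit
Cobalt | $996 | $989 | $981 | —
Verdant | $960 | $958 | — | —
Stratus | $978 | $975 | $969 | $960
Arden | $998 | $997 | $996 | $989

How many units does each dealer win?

Pooled unit-bids ranked (top 6): 998 (Arden-1), 997 (Arden-2), 996 (Cobalt-1), 996 (Arden-3), 989 (Cobalt-2), 989 (Arden-4)
Next rejected bid: $981 (not a price — pay-as-bid).
Allocation: Arden 4, Cobalt 2.

Arden 4, Cobalt 2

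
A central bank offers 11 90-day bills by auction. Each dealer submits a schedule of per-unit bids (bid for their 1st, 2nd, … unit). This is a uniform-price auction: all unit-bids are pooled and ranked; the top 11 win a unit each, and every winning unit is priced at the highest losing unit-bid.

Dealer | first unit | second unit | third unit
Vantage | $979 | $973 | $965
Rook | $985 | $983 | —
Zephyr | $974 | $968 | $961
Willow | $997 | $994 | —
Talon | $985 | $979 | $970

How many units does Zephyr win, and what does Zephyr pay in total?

Pooled unit-bids ranked (top 11): 997 (Willow-1), 994 (Willow-2), 985 (Rook-1), 985 (Talon-1), 983 (Rook-2), 979 (Vantage-1), 979 (Talon-2), 974 (Zephyr-1), 973 (Vantage-2), 970 (Talon-3), 968 (Zephyr-2)
First bid not allocated: $965.
Zephyr wins 2 unit(s) at $965 each.

Zephyr: 2 units, pays $1,930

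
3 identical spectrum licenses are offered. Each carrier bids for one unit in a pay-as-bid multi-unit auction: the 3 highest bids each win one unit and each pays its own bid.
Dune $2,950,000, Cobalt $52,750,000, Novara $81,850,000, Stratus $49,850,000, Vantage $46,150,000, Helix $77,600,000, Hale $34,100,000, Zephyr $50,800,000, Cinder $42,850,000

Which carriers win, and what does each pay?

Novara $81,850,000, Helix $77,600,000, Cobalt $52,750,000

Bids ranked high→low: 81,850,000 (Novara), 77,600,000 (Helix), 52,750,000 (Cobalt), 50,800,000 (Zephyr), 49,850,000 (Stratus), …
Top 3: Novara, Helix, Cobalt.
Each winner pays its own bid: Novara $81,850,000, Helix $77,600,000, Cobalt $52,750,000.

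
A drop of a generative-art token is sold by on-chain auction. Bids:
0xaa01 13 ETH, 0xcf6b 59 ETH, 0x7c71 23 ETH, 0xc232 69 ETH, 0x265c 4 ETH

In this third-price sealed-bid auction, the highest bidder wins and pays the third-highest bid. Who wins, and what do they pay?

0xc232 pays 23 ETH

Rule: the highest bidder wins and pays the third-highest bid.
Bids ranked: 69 (0xc232) > 59 (0xcf6b) > 23 (0x7c71) > 13 (0xaa01) > 4 (0x265c)
0xc232 is highest; pays the third-highest bid, 23 ETH.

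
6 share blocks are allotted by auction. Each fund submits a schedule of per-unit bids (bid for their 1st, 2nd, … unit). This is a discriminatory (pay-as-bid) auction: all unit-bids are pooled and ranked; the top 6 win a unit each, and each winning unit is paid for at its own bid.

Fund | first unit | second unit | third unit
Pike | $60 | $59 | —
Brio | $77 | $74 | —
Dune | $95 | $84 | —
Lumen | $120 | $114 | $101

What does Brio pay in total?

Brio pays $77

All unit-bids, highest first — top 6: 120 (Lumen-1), 114 (Lumen-2), 101 (Lumen-3), 95 (Dune-1), 84 (Dune-2), 77 (Brio-1)
Next rejected bid: $74 (not a price — pay-as-bid).
Brio's winning unit-bids: 77 = $77.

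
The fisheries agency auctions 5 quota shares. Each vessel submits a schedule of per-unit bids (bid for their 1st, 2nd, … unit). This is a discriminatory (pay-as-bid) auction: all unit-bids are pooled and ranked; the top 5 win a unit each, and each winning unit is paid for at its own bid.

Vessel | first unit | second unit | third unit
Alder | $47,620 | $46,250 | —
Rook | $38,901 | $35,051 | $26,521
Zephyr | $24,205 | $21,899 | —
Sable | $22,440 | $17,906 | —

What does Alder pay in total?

Pooled unit-bids ranked (top 5): 47,620 (Alder-1), 46,250 (Alder-2), 38,901 (Rook-1), 35,051 (Rook-2), 26,521 (Rook-3)
Next rejected bid: $24,205 (not a price — pay-as-bid).
Alder's winning unit-bids: 47,620 + 46,250 = $93,870.

Alder pays $93,870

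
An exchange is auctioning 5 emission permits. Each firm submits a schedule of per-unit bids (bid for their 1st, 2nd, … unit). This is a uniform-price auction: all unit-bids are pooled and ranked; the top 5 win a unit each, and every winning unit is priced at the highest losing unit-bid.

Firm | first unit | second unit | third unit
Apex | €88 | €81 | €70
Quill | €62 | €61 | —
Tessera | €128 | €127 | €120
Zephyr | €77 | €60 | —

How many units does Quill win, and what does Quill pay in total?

Merging the schedules and taking the best 5: 128 (Tessera-1), 127 (Tessera-2), 120 (Tessera-3), 88 (Apex-1), 81 (Apex-2)
The (k+1)-th unit-bid is €77.
Quill wins 0 unit(s) at €77 each.

Quill: 0 units, pays €0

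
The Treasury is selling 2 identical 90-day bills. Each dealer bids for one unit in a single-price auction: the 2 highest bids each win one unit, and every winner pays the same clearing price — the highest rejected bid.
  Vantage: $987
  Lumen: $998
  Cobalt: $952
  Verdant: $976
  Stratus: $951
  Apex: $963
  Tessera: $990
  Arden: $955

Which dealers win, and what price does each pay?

Bids ranked high→low: 998 (Lumen), 990 (Tessera), 987 (Vantage), 976 (Verdant), …
Winners (2 units): Lumen, Tessera.
First losing bid is Vantage's $987, which sets the uniform price.

Lumen, Tessera; each pays $987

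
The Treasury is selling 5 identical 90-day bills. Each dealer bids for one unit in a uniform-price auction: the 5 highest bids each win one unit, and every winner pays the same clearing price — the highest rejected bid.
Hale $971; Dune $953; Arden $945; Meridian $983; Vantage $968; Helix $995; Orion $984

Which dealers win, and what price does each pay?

Sorting: 995 (Helix), 984 (Orion), 983 (Meridian), 971 (Hale), 968 (Vantage), 953 (Dune), 945 (Arden)
Top 5: Helix, Orion, Meridian, Hale, Vantage.
First losing bid is Dune's $953, which sets the uniform price.

Helix, Orion, Meridian, Hale, Vantage; each pays $953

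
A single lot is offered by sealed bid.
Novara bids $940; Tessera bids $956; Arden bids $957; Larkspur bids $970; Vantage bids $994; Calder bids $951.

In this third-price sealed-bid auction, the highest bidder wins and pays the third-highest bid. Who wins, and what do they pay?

Sorting bids: 994 (Vantage) > 970 (Larkspur) > 957 (Arden) > 956 (Tessera) > 951 (Calder) > 940 (Novara)
Vantage is highest; pays the third-highest bid, $957.

Vantage pays $957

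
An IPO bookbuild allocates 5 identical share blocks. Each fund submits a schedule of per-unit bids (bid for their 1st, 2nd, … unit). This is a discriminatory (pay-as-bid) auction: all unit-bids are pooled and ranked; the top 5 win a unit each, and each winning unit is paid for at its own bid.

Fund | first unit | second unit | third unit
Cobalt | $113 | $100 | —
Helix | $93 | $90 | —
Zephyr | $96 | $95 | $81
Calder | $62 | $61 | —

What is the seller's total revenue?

Total revenue: $497

All unit-bids, highest first — top 5: 113 (Cobalt-1), 100 (Cobalt-2), 96 (Zephyr-1), 95 (Zephyr-2), 93 (Helix-1)
Next rejected bid: $90 (not a price — pay-as-bid).
Each winning unit pays its own bid.
Revenue = 113 + 100 + 96 + 95 + 93 = $497.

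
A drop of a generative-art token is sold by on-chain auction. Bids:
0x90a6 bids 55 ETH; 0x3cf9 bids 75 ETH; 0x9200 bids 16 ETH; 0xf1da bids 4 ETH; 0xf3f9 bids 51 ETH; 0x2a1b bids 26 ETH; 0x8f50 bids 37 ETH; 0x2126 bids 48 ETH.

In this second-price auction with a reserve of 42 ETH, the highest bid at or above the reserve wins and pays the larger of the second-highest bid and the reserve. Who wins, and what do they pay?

Bids ranked: 75 (0x3cf9) > 55 (0x90a6) > 51 (0xf3f9) > 48 (0x2126) > 37 (0x8f50) > 26 (0x2a1b) > …
Highest eligible bid: 0x3cf9 at 75 ETH.
Second-highest bid 55 ETH exceeds the reserve 42 ETH → payment 55 ETH.

0x3cf9 pays 55 ETH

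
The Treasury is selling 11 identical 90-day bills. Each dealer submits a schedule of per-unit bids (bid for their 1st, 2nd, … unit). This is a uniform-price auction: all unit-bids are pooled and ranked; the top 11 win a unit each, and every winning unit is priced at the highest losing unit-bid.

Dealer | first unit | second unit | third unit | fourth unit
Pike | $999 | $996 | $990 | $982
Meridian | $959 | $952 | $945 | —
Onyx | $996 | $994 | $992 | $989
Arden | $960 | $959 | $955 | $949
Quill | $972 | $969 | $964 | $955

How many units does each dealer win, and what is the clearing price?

Onyx 4, Pike 4, Quill 3; clearing price $960

Pooled unit-bids ranked (top 11): 999 (Pike-1), 996 (Pike-2), 996 (Onyx-1), 994 (Onyx-2), 992 (Onyx-3), 990 (Pike-3), 989 (Onyx-4), 982 (Pike-4), 972 (Quill-1), 969 (Quill-2), 964 (Quill-3)
The (k+1)-th unit-bid is $960.
Allocation: Onyx 4, Pike 4, Quill 3.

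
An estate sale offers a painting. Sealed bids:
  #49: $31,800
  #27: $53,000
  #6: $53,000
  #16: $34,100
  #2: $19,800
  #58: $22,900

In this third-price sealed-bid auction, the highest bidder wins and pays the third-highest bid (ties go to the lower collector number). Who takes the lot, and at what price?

Bids ranked: 53,000 (#6) > 53,000 (#27) > 34,100 (#16) > 31,800 (#49) > 22,900 (#58) > 19,800 (#2)
Tie at $53,000 → #6 wins by tie-break.
#6 wins; payment is bid #3 in the ranking = $34,100.

#6 pays $34,100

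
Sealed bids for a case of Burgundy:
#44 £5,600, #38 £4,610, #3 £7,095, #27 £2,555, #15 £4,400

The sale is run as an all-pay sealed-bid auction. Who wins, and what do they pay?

All-pay sealed-bid auction: the highest bidder wins the item, but every bidder pays their own bid.
Bids ranked: 7,095 (#3) > 5,600 (#44) > 4,610 (#38) > 4,400 (#15) > 2,555 (#27)
#3 wins with the top bid; all bids are sunk regardless.

#3 pays £7,095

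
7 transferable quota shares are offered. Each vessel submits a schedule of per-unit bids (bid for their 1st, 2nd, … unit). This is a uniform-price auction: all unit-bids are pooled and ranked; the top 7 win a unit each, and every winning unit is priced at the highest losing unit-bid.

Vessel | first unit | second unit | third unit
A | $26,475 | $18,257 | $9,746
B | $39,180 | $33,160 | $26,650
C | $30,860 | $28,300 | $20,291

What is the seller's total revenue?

Total revenue: $127,799

Merging the schedules and taking the best 7: 39,180 (B-1), 33,160 (B-2), 30,860 (C-1), 28,300 (C-2), 26,650 (B-3), 26,475 (A-1), 20,291 (C-3)
Highest rejected unit-bid = $18,257.
Allocation: A 1, B 3, C 3. Every unit priced at $18,257.
Revenue = 7 × 18,257 = $127,799.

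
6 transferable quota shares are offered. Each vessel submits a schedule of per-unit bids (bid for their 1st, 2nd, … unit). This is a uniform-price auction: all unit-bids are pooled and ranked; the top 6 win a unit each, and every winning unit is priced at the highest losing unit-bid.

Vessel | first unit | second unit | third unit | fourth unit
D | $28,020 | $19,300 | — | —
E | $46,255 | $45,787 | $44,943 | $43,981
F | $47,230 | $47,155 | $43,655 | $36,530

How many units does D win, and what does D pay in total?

D: 0 units, pays $0

All unit-bids, highest first — top 6: 47,230 (F-1), 47,155 (F-2), 46,255 (E-1), 45,787 (E-2), 44,943 (E-3), 43,981 (E-4)
First bid not allocated: $43,655.
D wins 0 unit(s) at $43,655 each.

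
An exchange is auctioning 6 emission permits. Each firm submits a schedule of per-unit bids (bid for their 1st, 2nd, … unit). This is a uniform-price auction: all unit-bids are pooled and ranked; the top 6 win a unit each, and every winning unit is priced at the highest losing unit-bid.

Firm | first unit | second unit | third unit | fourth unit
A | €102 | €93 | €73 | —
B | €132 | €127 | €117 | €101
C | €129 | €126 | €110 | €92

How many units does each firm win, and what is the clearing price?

Merging the schedules and taking the best 6: 132 (B-1), 129 (C-1), 127 (B-2), 126 (C-2), 117 (B-3), 110 (C-3)
Highest rejected unit-bid = €102.
Allocation: B 3, C 3.

B 3, C 3; clearing price €102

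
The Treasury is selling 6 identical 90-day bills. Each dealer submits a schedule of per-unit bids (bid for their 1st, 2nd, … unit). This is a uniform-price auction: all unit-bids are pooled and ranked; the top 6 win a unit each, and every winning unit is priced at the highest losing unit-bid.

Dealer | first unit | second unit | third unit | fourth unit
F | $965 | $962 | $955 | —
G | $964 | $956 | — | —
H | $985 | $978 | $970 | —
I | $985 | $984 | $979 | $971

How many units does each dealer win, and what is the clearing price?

Merging the schedules and taking the best 6: 985 (H-1), 985 (I-1), 984 (I-2), 979 (I-3), 978 (H-2), 971 (I-4)
Highest rejected unit-bid = $970.
Allocation: H 2, I 4.

H 2, I 4; clearing price $970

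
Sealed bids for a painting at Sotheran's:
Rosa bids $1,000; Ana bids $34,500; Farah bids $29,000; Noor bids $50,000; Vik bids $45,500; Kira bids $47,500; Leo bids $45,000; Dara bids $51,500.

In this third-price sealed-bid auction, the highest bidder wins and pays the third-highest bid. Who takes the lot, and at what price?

Dara pays $47,500

Bids ranked: 51,500 (Dara) > 50,000 (Noor) > 47,500 (Kira) > 45,500 (Vik) > 45,000 (Leo) > 34,500 (Ana) > …
Dara is highest; pays the third-highest bid, $47,500.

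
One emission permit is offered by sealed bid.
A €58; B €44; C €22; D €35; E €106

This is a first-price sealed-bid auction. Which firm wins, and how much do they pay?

First-price sealed-bid auction: the highest bidder wins and pays their own bid.
Bids in order: 106 (E) > 58 (A) > 44 (B) > 35 (D) > 22 (C)
E is highest → pays own bid, €106.

E pays €106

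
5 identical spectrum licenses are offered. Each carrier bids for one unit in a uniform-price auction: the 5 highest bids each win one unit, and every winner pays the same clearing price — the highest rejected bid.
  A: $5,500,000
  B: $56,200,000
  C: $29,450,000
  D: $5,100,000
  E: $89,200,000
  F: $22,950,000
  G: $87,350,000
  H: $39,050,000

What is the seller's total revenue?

Ordering the bids: 89,200,000 (E), 87,350,000 (G), 56,200,000 (B), 39,050,000 (H), 29,450,000 (C), 22,950,000 (F), 5,500,000 (A), …
The 5 highest are E, G, B, H, C.
First losing bid is F's $22,950,000, which sets the uniform price.
Total revenue = 5 × $22,950,000 = $114,750,000.

Total revenue: $114,750,000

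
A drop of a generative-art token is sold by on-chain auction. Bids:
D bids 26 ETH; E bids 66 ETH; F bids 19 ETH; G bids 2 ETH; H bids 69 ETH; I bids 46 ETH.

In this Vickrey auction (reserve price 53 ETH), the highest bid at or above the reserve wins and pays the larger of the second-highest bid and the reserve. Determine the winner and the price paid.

Bids ranked: 69 (H) > 66 (E) > 46 (I) > 26 (D) > 19 (F) > 2 (G)
Highest eligible bid: H at 69 ETH.
max(second-highest 66 ETH, reserve 53 ETH) = 66 ETH; the reserve does not bind.

H pays 66 ETH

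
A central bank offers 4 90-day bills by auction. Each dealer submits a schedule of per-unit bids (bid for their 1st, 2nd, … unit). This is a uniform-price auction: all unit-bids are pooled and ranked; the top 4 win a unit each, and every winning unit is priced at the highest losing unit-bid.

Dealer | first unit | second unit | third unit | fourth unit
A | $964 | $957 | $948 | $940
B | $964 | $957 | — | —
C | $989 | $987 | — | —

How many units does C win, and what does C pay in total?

All unit-bids, highest first — top 4: 989 (C-1), 987 (C-2), 964 (A-1), 964 (B-1)
The (k+1)-th unit-bid is $957.
C wins 2 unit(s) at $957 each.

C: 2 units, pays $1,914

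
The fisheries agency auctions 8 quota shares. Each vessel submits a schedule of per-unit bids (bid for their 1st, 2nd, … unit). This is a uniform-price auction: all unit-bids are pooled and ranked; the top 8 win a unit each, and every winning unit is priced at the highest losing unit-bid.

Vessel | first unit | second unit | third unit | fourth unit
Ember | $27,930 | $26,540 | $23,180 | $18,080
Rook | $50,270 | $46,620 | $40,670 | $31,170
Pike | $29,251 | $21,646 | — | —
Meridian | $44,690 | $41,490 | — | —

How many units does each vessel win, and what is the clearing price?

Ember 1, Meridian 2, Pike 1, Rook 4; clearing price $26,540

Merging the schedules and taking the best 8: 50,270 (Rook-1), 46,620 (Rook-2), 44,690 (Meridian-1), 41,490 (Meridian-2), 40,670 (Rook-3), 31,170 (Rook-4), 29,251 (Pike-1), 27,930 (Ember-1)
First bid not allocated: $26,540.
Allocation: Ember 1, Meridian 2, Pike 1, Rook 4.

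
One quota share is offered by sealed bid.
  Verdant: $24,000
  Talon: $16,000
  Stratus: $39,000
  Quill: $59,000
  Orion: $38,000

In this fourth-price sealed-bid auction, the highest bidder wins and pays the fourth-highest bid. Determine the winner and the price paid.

Bids in order: 59,000 (Quill) > 39,000 (Stratus) > 38,000 (Orion) > 24,000 (Verdant) > 16,000 (Talon)
Quill is highest; pays the fourth-highest bid, $24,000.

Quill pays $24,000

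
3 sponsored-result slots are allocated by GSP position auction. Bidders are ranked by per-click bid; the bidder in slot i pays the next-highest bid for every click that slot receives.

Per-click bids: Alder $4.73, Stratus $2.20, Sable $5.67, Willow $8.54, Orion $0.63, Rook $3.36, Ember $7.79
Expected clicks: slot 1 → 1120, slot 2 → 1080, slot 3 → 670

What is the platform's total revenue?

Total revenue: $18017.50

Ranked by bid: $8.54 (Willow) > $7.79 (Ember) > $5.67 (Sable) > $4.73 (Alder) > …
Slot 1: Willow pays $7.79 × 1120 = $8724.80
Slot 2: Ember pays $5.67 × 1080 = $6123.60
Slot 3: Sable pays $4.73 × 670 = $3169.10
Total = $18017.50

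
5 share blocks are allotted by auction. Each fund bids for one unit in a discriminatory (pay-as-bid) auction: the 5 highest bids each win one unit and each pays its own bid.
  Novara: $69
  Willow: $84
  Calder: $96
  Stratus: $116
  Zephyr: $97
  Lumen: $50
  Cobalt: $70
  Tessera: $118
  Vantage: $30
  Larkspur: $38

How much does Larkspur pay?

Ordering the bids: 118 (Tessera), 116 (Stratus), 97 (Zephyr), 96 (Calder), 84 (Willow), 70 (Cobalt), 69 (Novara), …
Winners (5 units): Tessera, Stratus, Zephyr, Calder, Willow.
Larkspur does not win → $0.

Larkspur pays $0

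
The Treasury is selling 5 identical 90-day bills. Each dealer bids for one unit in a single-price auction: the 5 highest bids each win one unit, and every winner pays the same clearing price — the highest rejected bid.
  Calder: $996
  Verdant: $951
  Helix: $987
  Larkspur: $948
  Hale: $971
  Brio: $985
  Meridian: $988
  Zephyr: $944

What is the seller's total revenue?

Total revenue: $4,755

Bids ranked high→low: 996 (Calder), 988 (Meridian), 987 (Helix), 985 (Brio), 971 (Hale), 951 (Verdant), 948 (Larkspur), …
The 5 highest are Calder, Meridian, Helix, Brio, Hale.
Clearing price = highest rejected bid = $951.
Total revenue = 5 × $951 = $4,755.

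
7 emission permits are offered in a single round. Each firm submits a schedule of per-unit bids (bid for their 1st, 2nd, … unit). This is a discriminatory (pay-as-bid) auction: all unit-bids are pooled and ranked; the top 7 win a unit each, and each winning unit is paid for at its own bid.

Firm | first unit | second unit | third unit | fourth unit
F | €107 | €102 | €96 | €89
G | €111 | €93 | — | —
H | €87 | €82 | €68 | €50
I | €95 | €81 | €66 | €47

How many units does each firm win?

All unit-bids, highest first — top 7: 111 (G-1), 107 (F-1), 102 (F-2), 96 (F-3), 95 (I-1), 93 (G-2), 89 (F-4)
Next rejected bid: €87 (not a price — pay-as-bid).
Allocation: F 4, G 2, I 1.

F 4, G 2, I 1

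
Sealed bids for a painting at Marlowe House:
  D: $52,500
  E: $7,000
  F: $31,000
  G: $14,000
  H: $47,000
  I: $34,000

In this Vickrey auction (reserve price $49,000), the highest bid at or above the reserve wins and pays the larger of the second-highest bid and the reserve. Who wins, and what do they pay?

D pays $49,000

Bids ranked: 52,500 (D) > 47,000 (H) > 34,000 (I) > 31,000 (F) > 14,000 (G) > 7,000 (E)
Highest eligible bid: D at $52,500.
max(second-highest $47,000, reserve $49,000) = $49,000.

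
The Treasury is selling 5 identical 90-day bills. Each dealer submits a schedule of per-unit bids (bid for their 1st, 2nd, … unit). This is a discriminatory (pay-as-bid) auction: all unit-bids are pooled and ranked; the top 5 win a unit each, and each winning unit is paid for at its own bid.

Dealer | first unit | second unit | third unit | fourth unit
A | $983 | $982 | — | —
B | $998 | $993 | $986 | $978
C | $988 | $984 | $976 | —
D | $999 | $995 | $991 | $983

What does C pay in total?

C pays $0

Merging the schedules and taking the best 5: 999 (D-1), 998 (B-1), 995 (D-2), 993 (B-2), 991 (D-3)
Next rejected bid: $988 (not a price — pay-as-bid).
C wins no units.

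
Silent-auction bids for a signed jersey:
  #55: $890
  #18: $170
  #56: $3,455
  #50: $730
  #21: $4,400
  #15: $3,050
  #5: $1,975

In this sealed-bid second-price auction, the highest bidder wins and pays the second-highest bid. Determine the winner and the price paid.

#21 pays $3,455

Bids in order: 4,400 (#21) > 3,455 (#56) > 3,050 (#15) > 1,975 (#5) > 890 (#55) > 730 (#50) > …
#21 is highest; pays the second-highest bid, $3,455.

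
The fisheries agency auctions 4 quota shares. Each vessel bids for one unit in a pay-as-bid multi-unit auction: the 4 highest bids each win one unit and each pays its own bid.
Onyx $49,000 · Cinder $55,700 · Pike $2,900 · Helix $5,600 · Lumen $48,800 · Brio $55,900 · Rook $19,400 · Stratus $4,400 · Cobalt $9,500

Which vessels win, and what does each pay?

Bids ranked high→low: 55,900 (Brio), 55,700 (Cinder), 49,000 (Onyx), 48,800 (Lumen), 19,400 (Rook), 9,500 (Cobalt), …
Top 4: Brio, Cinder, Onyx, Lumen.
Each winner pays its own bid: Brio $55,900, Cinder $55,700, Onyx $49,000, Lumen $48,800.

Brio $55,900, Cinder $55,700, Onyx $49,000, Lumen $48,800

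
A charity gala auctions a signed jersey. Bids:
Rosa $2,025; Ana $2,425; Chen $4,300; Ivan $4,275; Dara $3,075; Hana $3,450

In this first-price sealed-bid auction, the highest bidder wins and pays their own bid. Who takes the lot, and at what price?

Bids in order: 4,300 (Chen) > 4,275 (Ivan) > 3,450 (Hana) > 3,075 (Dara) > 2,425 (Ana) > 2,025 (Rosa)
Chen has the highest bid and pays exactly that: $4,300.

Chen pays $4,300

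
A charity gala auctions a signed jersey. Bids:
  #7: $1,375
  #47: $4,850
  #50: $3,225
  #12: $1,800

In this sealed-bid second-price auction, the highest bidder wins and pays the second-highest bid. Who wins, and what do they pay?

Sorting bids: 4,850 (#47) > 3,225 (#50) > 1,800 (#12) > 1,375 (#7)
#47 wins with the highest bid; price is set by the runner-up at $3,225.

#47 pays $3,225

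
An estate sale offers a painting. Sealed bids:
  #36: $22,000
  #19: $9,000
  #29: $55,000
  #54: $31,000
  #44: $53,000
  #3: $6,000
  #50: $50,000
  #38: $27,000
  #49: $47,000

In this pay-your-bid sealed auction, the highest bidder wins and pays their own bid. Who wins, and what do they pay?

Bids ranked: 55,000 (#29) > 53,000 (#44) > 50,000 (#50) > 47,000 (#49) > 31,000 (#54) > 27,000 (#38) > …
#29 is highest → pays own bid, $55,000.

#29 pays $55,000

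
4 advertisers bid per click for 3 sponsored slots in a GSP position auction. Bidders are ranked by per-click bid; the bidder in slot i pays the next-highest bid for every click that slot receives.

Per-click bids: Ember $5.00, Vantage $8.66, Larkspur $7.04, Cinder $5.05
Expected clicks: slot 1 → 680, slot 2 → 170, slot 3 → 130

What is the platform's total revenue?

Total revenue: $6295.70

Per-click bids in order: $8.66 (Vantage) > $7.04 (Larkspur) > $5.05 (Cinder) > $5.00 (Ember)
Slot 1: Vantage pays $7.04 × 680 = $4787.20
Slot 2: Larkspur pays $5.05 × 170 = $858.50
Slot 3: Cinder pays $5.00 × 130 = $650.00
Total = $6295.70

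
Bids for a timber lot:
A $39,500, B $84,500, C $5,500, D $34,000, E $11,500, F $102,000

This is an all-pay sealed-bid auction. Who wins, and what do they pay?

Bids ranked: 102,000 (F) > 84,500 (B) > 39,500 (A) > 34,000 (D) > 11,500 (E) > 5,500 (C)
F wins with the top bid; all bids are sunk regardless.

F pays $102,000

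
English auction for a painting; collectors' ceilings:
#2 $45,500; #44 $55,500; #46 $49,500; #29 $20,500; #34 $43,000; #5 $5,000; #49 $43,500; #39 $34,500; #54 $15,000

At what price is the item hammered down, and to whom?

Rule: the price rises until one bidder remains; the winner pays the price at which the last rival dropped out.
Sorting limits: 55,500 (#44) > 49,500 (#46) > 45,500 (#2) > 43,500 (#49) > 43,000 (#34) > 34,500 (#39) > …
#46 is the last rival to drop out, at $49,500; #44 remains and wins at that price.

#44 wins at $49,500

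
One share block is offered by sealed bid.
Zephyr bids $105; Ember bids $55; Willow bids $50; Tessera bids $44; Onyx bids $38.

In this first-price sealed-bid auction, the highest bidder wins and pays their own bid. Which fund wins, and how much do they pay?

Sorting bids: 105 (Zephyr) > 55 (Ember) > 50 (Willow) > 44 (Tessera) > 38 (Onyx)
Zephyr is highest → pays own bid, $105.

Zephyr pays $105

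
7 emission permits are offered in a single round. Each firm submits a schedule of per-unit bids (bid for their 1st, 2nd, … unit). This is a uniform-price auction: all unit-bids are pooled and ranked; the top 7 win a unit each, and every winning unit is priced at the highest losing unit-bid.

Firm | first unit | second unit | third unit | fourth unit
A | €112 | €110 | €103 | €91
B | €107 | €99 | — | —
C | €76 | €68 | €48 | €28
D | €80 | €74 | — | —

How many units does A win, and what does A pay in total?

Merging the schedules and taking the best 7: 112 (A-1), 110 (A-2), 107 (B-1), 103 (A-3), 99 (B-2), 91 (A-4), 80 (D-1)
Highest rejected unit-bid = €76.
A wins 4 unit(s) at €76 each.

A: 4 units, pays €304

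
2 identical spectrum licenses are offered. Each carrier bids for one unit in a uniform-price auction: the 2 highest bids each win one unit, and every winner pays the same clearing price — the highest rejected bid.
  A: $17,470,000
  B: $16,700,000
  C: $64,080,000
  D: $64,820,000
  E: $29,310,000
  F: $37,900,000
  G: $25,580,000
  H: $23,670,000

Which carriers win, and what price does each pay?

Bids ranked high→low: 64,820,000 (D), 64,080,000 (C), 37,900,000 (F), 29,310,000 (E), …
The 2 highest are D, C.
First losing bid is F's $37,900,000, which sets the uniform price.

D, C; each pays $37,900,000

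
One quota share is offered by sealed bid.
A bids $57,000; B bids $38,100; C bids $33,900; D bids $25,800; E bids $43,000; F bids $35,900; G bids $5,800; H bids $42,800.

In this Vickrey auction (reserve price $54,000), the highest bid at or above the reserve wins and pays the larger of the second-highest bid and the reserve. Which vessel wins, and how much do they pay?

Bids in order: 57,000 (A) > 43,000 (E) > 42,800 (H) > 38,100 (B) > 35,900 (F) > 33,900 (C) > …
Highest eligible bid: A at $57,000.
Second-highest bid $43,000 is below the reserve $54,000, so the reserve binds → payment $54,000.

A pays $54,000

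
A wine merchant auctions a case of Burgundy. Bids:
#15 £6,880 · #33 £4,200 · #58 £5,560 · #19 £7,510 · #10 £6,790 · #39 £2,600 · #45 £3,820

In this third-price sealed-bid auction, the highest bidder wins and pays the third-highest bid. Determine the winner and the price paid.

#19 pays £6,790

Bids in order: 7,510 (#19) > 6,880 (#15) > 6,790 (#10) > 5,560 (#58) > 4,200 (#33) > 3,820 (#45) > …
#19 wins; payment is bid #3 in the ranking = £6,790.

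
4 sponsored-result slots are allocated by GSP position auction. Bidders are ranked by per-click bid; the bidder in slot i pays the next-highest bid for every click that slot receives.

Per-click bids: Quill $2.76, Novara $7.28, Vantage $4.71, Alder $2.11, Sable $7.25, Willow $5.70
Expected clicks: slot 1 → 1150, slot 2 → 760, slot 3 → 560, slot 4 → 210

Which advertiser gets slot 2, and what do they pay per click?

Sable; $5.70 per click

Sorting advertisers: $7.28 (Novara) > $7.25 (Sable) > $5.70 (Willow) > $4.71 (Vantage) > $2.76 (Quill) > …
Slot 2 goes to the second-ranked bidder, Sable, who pays the next bid down: $5.70/click.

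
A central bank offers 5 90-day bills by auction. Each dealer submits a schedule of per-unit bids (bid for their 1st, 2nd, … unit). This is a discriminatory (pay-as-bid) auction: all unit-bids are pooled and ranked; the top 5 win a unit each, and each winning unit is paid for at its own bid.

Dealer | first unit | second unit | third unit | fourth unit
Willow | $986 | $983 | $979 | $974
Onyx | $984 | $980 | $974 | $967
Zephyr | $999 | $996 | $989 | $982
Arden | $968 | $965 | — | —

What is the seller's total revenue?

Total revenue: $4,954

All unit-bids, highest first — top 5: 999 (Zephyr-1), 996 (Zephyr-2), 989 (Zephyr-3), 986 (Willow-1), 984 (Onyx-1)
Next rejected bid: $983 (not a price — pay-as-bid).
Each winning unit pays its own bid.
Revenue = 999 + 996 + 989 + 986 + 984 = $4,954.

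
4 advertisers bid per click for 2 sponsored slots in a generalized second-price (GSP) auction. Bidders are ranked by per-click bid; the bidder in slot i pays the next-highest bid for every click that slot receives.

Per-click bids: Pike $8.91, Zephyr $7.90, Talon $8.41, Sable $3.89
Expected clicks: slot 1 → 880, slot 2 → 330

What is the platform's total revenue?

Total revenue: $10007.80

Sorting advertisers: $8.91 (Pike) > $8.41 (Talon) > $7.90 (Zephyr) > …
Slot 1: Pike pays $8.41 × 880 = $7400.80
Slot 2: Talon pays $7.90 × 330 = $2607.00
Total = $10007.80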